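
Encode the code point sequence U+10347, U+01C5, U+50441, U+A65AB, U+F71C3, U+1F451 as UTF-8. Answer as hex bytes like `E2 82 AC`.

F0 90 8D 87 C7 85 F1 90 91 81 F2 A6 96 AB F3 B7 87 83 F0 9F 91 91

U+10347: 4-byte form → F0 90 8D 87.
U+01C5: 2-byte form → C7 85.
U+50441: 4-byte form → F1 90 91 81.
U+A65AB: 4-byte form → F2 A6 96 AB.
U+F71C3: 4-byte form → F3 B7 87 83.
U+1F451: 4-byte form → F0 9F 91 91.
Concatenated (22 bytes): F0 90 8D 87 C7 85 F1 90 91 81 F2 A6 96 AB F3 B7 87 83 F0 9F 91 91.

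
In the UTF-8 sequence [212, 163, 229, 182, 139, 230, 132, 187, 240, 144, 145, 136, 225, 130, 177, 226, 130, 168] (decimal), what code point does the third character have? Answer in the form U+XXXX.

U+613B

Offset 0: leading byte 0xD4 = 11010100 → 2-byte char #1 = D4 A3.
Offset 2: leading byte 0xE5 = 11100101 → 3-byte char #2 = E5 B6 8B.
Offset 5: leading byte 0xE6 = 11100110 → 3-byte char #3 = E6 84 BB.
Leading byte 0xE6 = 11100110 matches 1110xxxx → 3-byte sequence.
Byte 1: 0xE6 = 11100110, payload 0110 (4 bits).
Byte 2: 0x84 = 10000100 (10xxxxxx ✓), payload 000100.
Byte 3: 0xBB = 10111011 (10xxxxxx ✓), payload 111011.
Concatenate: 0110000100111011 = 0x613B (16 bits → U+613B).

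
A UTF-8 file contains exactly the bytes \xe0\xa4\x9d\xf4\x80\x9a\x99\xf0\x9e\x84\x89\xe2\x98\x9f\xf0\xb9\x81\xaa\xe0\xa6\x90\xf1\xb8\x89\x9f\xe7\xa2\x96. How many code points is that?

8

Byte at offset 0: 0xE0 = 11100000 → 3-byte char (#1). Advance 3.
Byte at offset 3: 0xF4 = 11110100 → 4-byte char (#2). Advance 4.
Byte at offset 7: 0xF0 = 11110000 → 4-byte char (#3). Advance 4.
Byte at offset 11: 0xE2 = 11100010 → 3-byte char (#4). Advance 3.
Byte at offset 14: 0xF0 = 11110000 → 4-byte char (#5). Advance 4.
Byte at offset 18: 0xE0 = 11100000 → 3-byte char (#6). Advance 3.
Byte at offset 21: 0xF1 = 11110001 → 4-byte char (#7). Advance 4.
Byte at offset 25: 0xE7 = 11100111 → 3-byte char (#8). Advance 3.
Reached end at offset 28 after 8 code points.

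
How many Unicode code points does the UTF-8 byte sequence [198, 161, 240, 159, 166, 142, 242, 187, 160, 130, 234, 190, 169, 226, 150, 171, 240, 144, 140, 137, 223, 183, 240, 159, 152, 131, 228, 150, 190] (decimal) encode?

9

Byte at offset 0: 0xC6 = 11000110 → 2-byte char (#1). Advance 2.
Byte at offset 2: 0xF0 = 11110000 → 4-byte char (#2). Advance 4.
Byte at offset 6: 0xF2 = 11110010 → 4-byte char (#3). Advance 4.
Byte at offset 10: 0xEA = 11101010 → 3-byte char (#4). Advance 3.
Byte at offset 13: 0xE2 = 11100010 → 3-byte char (#5). Advance 3.
Byte at offset 16: 0xF0 = 11110000 → 4-byte char (#6). Advance 4.
Byte at offset 20: 0xDF = 11011111 → 2-byte char (#7). Advance 2.
Byte at offset 22: 0xF0 = 11110000 → 4-byte char (#8). Advance 4.
Byte at offset 26: 0xE4 = 11100100 → 3-byte char (#9). Advance 3.
Reached end at offset 29 after 9 code points.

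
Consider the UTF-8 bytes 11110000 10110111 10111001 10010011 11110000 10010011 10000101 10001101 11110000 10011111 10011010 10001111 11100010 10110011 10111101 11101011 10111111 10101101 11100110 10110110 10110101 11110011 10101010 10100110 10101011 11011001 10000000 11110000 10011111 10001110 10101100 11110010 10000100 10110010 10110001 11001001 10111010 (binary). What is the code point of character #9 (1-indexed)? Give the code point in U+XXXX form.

Offset 0: leading byte 0xF0 = 11110000 → 4-byte char #1 = F0 B7 B9 93.
Offset 4: leading byte 0xF0 = 11110000 → 4-byte char #2 = F0 93 85 8D.
Offset 8: leading byte 0xF0 = 11110000 → 4-byte char #3 = F0 9F 9A 8F.
Offset 12: leading byte 0xE2 = 11100010 → 3-byte char #4 = E2 B3 BD.
Offset 15: leading byte 0xEB = 11101011 → 3-byte char #5 = EB BF AD.
Offset 18: leading byte 0xE6 = 11100110 → 3-byte char #6 = E6 B6 B5.
Offset 21: leading byte 0xF3 = 11110011 → 4-byte char #7 = F3 AA A6 AB.
Offset 25: leading byte 0xD9 = 11011001 → 2-byte char #8 = D9 80.
Offset 27: leading byte 0xF0 = 11110000 → 4-byte char #9 = F0 9F 8E AC.
Leading byte 0xF0 = 11110000 matches 11110xxx → 4-byte sequence.
Byte 1: 0xF0 = 11110000, payload 000 (3 bits).
Byte 2: 0x9F = 10011111 (10xxxxxx ✓), payload 011111.
Byte 3: 0x8E = 10001110 (10xxxxxx ✓), payload 001110.
Byte 4: 0xAC = 10101100 (10xxxxxx ✓), payload 101100.
Concatenate: 000011111001110101100 = 0x1F3AC (21 bits → U+1F3AC).

U+1F3AC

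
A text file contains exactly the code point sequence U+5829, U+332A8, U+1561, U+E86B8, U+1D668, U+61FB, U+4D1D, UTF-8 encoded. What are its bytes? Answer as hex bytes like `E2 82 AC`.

U+5829: 3-byte form → E5 A0 A9.
U+332A8: 4-byte form → F0 B3 8A A8.
U+1561: 3-byte form → E1 95 A1.
U+E86B8: 4-byte form → F3 A8 9A B8.
U+1D668: 4-byte form → F0 9D 99 A8.
U+61FB: 3-byte form → E6 87 BB.
U+4D1D: 3-byte form → E4 B4 9D.
Concatenated (24 bytes): E5 A0 A9 F0 B3 8A A8 E1 95 A1 F3 A8 9A B8 F0 9D 99 A8 E6 87 BB E4 B4 9D.

E5 A0 A9 F0 B3 8A A8 E1 95 A1 F3 A8 9A B8 F0 9D 99 A8 E6 87 BB E4 B4 9D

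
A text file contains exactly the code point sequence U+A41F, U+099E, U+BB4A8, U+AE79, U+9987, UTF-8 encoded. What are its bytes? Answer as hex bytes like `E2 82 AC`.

U+A41F: 3-byte form → EA 90 9F.
U+099E: 3-byte form → E0 A6 9E.
U+BB4A8: 4-byte form → F2 BB 92 A8.
U+AE79: 3-byte form → EA B9 B9.
U+9987: 3-byte form → E9 A6 87.
Concatenated (16 bytes): EA 90 9F E0 A6 9E F2 BB 92 A8 EA B9 B9 E9 A6 87.

EA 90 9F E0 A6 9E F2 BB 92 A8 EA B9 B9 E9 A6 87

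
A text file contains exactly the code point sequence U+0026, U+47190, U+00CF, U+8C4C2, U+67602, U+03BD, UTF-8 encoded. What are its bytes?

U+0026: 1-byte form → 26.
U+47190: 4-byte form → F1 87 86 90.
U+00CF: 2-byte form → C3 8F.
U+8C4C2: 4-byte form → F2 8C 93 82.
U+67602: 4-byte form → F1 A7 98 82.
U+03BD: 2-byte form → CE BD.
Concatenated (17 bytes): 26 F1 87 86 90 C3 8F F2 8C 93 82 F1 A7 98 82 CE BD.

26 F1 87 86 90 C3 8F F2 8C 93 82 F1 A7 98 82 CE BD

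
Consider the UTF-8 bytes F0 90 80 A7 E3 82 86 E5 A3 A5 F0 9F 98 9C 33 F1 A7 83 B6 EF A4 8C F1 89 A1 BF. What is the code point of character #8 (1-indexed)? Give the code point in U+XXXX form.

Offset 0: leading byte 0xF0 = 11110000 → 4-byte char #1 = F0 90 80 A7.
Offset 4: leading byte 0xE3 = 11100011 → 3-byte char #2 = E3 82 86.
Offset 7: leading byte 0xE5 = 11100101 → 3-byte char #3 = E5 A3 A5.
Offset 10: leading byte 0xF0 = 11110000 → 4-byte char #4 = F0 9F 98 9C.
Offset 14: leading byte 0x33 = 00110011 → 1-byte char #5 = 33.
Offset 15: leading byte 0xF1 = 11110001 → 4-byte char #6 = F1 A7 83 B6.
Offset 19: leading byte 0xEF = 11101111 → 3-byte char #7 = EF A4 8C.
Offset 22: leading byte 0xF1 = 11110001 → 4-byte char #8 = F1 89 A1 BF.
Leading byte 0xF1 = 11110001 matches 11110xxx → 4-byte sequence.
Byte 1: 0xF1 = 11110001, payload 001 (3 bits).
Byte 2: 0x89 = 10001001 (10xxxxxx ✓), payload 001001.
Byte 3: 0xA1 = 10100001 (10xxxxxx ✓), payload 100001.
Byte 4: 0xBF = 10111111 (10xxxxxx ✓), payload 111111.
Concatenate: 001001001100001111111 = 0x4987F (21 bits → U+4987F).

U+4987F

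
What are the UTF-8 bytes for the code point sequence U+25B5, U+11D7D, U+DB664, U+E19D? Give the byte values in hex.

E2 96 B5 F0 91 B5 BD F3 9B 99 A4 EE 86 9D

U+25B5: 3-byte form → E2 96 B5.
U+11D7D: 4-byte form → F0 91 B5 BD.
U+DB664: 4-byte form → F3 9B 99 A4.
U+E19D: 3-byte form → EE 86 9D.
Concatenated (14 bytes): E2 96 B5 F0 91 B5 BD F3 9B 99 A4 EE 86 9D.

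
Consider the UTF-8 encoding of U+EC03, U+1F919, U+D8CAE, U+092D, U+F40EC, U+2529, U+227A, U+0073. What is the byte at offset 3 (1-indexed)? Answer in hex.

0x83

1-indexed offset 3 is 0-indexed offset 2.
U+EC03 → 3-byte form EE B0 83 at offsets 0–2.
Offset 2 falls in char 1's range; it's byte 3 of EE B0 83 = 0x83.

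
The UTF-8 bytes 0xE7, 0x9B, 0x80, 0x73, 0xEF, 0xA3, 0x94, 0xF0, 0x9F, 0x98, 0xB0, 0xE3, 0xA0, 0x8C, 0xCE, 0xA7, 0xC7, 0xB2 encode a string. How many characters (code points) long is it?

Byte at offset 0: 0xE7 = 11100111 → 3-byte char (#1). Advance 3.
Byte at offset 3: 0x73 = 01110011 → 1-byte char (#2). Advance 1.
Byte at offset 4: 0xEF = 11101111 → 3-byte char (#3). Advance 3.
Byte at offset 7: 0xF0 = 11110000 → 4-byte char (#4). Advance 4.
Byte at offset 11: 0xE3 = 11100011 → 3-byte char (#5). Advance 3.
Byte at offset 14: 0xCE = 11001110 → 2-byte char (#6). Advance 2.
Byte at offset 16: 0xC7 = 11000111 → 2-byte char (#7). Advance 2.
Reached end at offset 18 after 7 code points.

7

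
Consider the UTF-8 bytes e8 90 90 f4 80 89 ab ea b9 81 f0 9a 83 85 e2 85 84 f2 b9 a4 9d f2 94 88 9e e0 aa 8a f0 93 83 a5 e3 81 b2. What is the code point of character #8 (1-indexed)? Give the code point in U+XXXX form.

Offset 0: leading byte 0xE8 = 11101000 → 3-byte char #1 = E8 90 90.
Offset 3: leading byte 0xF4 = 11110100 → 4-byte char #2 = F4 80 89 AB.
Offset 7: leading byte 0xEA = 11101010 → 3-byte char #3 = EA B9 81.
Offset 10: leading byte 0xF0 = 11110000 → 4-byte char #4 = F0 9A 83 85.
Offset 14: leading byte 0xE2 = 11100010 → 3-byte char #5 = E2 85 84.
Offset 17: leading byte 0xF2 = 11110010 → 4-byte char #6 = F2 B9 A4 9D.
Offset 21: leading byte 0xF2 = 11110010 → 4-byte char #7 = F2 94 88 9E.
Offset 25: leading byte 0xE0 = 11100000 → 3-byte char #8 = E0 AA 8A.
Leading byte 0xE0 = 11100000 matches 1110xxxx → 3-byte sequence.
Byte 1: 0xE0 = 11100000, payload 0000 (4 bits).
Byte 2: 0xAA = 10101010 (10xxxxxx ✓), payload 101010.
Byte 3: 0x8A = 10001010 (10xxxxxx ✓), payload 001010.
Concatenate: 0000101010001010 = 0xA8A (16 bits → U+0A8A).

U+0A8A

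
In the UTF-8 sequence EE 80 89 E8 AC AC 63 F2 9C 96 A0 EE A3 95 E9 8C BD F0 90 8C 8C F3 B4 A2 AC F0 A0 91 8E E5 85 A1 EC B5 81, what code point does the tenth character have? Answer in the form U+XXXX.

U+5161

Offset 0: leading byte 0xEE = 11101110 → 3-byte char #1 = EE 80 89.
Offset 3: leading byte 0xE8 = 11101000 → 3-byte char #2 = E8 AC AC.
Offset 6: leading byte 0x63 = 01100011 → 1-byte char #3 = 63.
Offset 7: leading byte 0xF2 = 11110010 → 4-byte char #4 = F2 9C 96 A0.
Offset 11: leading byte 0xEE = 11101110 → 3-byte char #5 = EE A3 95.
Offset 14: leading byte 0xE9 = 11101001 → 3-byte char #6 = E9 8C BD.
Offset 17: leading byte 0xF0 = 11110000 → 4-byte char #7 = F0 90 8C 8C.
Offset 21: leading byte 0xF3 = 11110011 → 4-byte char #8 = F3 B4 A2 AC.
Offset 25: leading byte 0xF0 = 11110000 → 4-byte char #9 = F0 A0 91 8E.
Offset 29: leading byte 0xE5 = 11100101 → 3-byte char #10 = E5 85 A1.
Leading byte 0xE5 = 11100101 matches 1110xxxx → 3-byte sequence.
Byte 1: 0xE5 = 11100101, payload 0101 (4 bits).
Byte 2: 0x85 = 10000101 (10xxxxxx ✓), payload 000101.
Byte 3: 0xA1 = 10100001 (10xxxxxx ✓), payload 100001.
Concatenate: 0101000101100001 = 0x5161 (16 bits → U+5161).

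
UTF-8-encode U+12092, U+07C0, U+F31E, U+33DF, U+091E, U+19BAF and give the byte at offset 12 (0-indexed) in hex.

0xE0

U+12092 → 4-byte form F0 92 82 92 at offsets 0–3.
U+07C0 → 2-byte form DF 80 at offsets 4–5.
U+F31E → 3-byte form EF 8C 9E at offsets 6–8.
U+33DF → 3-byte form E3 8F 9F at offsets 9–11.
U+091E → 3-byte form E0 A4 9E at offsets 12–14.
Offset 12 falls in char 5's range; it's byte 1 of E0 A4 9E = 0xE0.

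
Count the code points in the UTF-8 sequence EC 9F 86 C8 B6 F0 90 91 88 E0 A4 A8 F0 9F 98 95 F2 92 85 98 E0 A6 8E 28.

Byte at offset 0: 0xEC = 11101100 → 3-byte char (#1). Advance 3.
Byte at offset 3: 0xC8 = 11001000 → 2-byte char (#2). Advance 2.
Byte at offset 5: 0xF0 = 11110000 → 4-byte char (#3). Advance 4.
Byte at offset 9: 0xE0 = 11100000 → 3-byte char (#4). Advance 3.
Byte at offset 12: 0xF0 = 11110000 → 4-byte char (#5). Advance 4.
Byte at offset 16: 0xF2 = 11110010 → 4-byte char (#6). Advance 4.
Byte at offset 20: 0xE0 = 11100000 → 3-byte char (#7). Advance 3.
Byte at offset 23: 0x28 = 00101000 → 1-byte char (#8). Advance 1.
Reached end at offset 24 after 8 code points.

8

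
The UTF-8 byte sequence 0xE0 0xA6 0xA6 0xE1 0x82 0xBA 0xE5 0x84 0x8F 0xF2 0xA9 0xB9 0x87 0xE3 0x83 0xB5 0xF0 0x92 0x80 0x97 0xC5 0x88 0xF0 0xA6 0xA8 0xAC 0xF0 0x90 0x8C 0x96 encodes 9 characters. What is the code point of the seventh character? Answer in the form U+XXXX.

U+0148

Offset 0: leading byte 0xE0 = 11100000 → 3-byte char #1 = E0 A6 A6.
Offset 3: leading byte 0xE1 = 11100001 → 3-byte char #2 = E1 82 BA.
Offset 6: leading byte 0xE5 = 11100101 → 3-byte char #3 = E5 84 8F.
Offset 9: leading byte 0xF2 = 11110010 → 4-byte char #4 = F2 A9 B9 87.
Offset 13: leading byte 0xE3 = 11100011 → 3-byte char #5 = E3 83 B5.
Offset 16: leading byte 0xF0 = 11110000 → 4-byte char #6 = F0 92 80 97.
Offset 20: leading byte 0xC5 = 11000101 → 2-byte char #7 = C5 88.
Leading byte 0xC5 = 11000101 matches 110xxxxx → 2-byte sequence.
Byte 1: 0xC5 = 11000101, payload 00101 (5 bits).
Byte 2: 0x88 = 10001000 (10xxxxxx ✓), payload 001000.
Concatenate: 00101001000 = 0x148 (11 bits → U+0148).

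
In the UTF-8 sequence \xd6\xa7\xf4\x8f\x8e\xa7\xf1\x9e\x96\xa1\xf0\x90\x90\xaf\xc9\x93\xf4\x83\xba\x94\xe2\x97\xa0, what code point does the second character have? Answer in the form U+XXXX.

Offset 0: leading byte 0xD6 = 11010110 → 2-byte char #1 = D6 A7.
Offset 2: leading byte 0xF4 = 11110100 → 4-byte char #2 = F4 8F 8E A7.
Leading byte 0xF4 = 11110100 matches 11110xxx → 4-byte sequence.
Byte 1: 0xF4 = 11110100, payload 100 (3 bits).
Byte 2: 0x8F = 10001111 (10xxxxxx ✓), payload 001111.
Byte 3: 0x8E = 10001110 (10xxxxxx ✓), payload 001110.
Byte 4: 0xA7 = 10100111 (10xxxxxx ✓), payload 100111.
Concatenate: 100001111001110100111 = 0x10F3A7 (21 bits → U+10F3A7).

U+10F3A7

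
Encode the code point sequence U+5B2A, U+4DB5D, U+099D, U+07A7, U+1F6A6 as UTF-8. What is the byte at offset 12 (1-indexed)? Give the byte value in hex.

1-indexed offset 12 is 0-indexed offset 11.
U+5B2A → 3-byte form E5 AC AA at offsets 0–2.
U+4DB5D → 4-byte form F1 8D AD 9D at offsets 3–6.
U+099D → 3-byte form E0 A6 9D at offsets 7–9.
U+07A7 → 2-byte form DE A7 at offsets 10–11.
Offset 11 falls in char 4's range; it's byte 2 of DE A7 = 0xA7.

0xA7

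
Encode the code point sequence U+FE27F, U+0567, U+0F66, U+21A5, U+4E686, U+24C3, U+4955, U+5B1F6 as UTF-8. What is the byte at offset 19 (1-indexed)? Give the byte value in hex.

1-indexed offset 19 is 0-indexed offset 18.
U+FE27F → 4-byte form F3 BE 89 BF at offsets 0–3.
U+0567 → 2-byte form D5 A7 at offsets 4–5.
U+0F66 → 3-byte form E0 BD A6 at offsets 6–8.
U+21A5 → 3-byte form E2 86 A5 at offsets 9–11.
U+4E686 → 4-byte form F1 8E 9A 86 at offsets 12–15.
U+24C3 → 3-byte form E2 93 83 at offsets 16–18.
Offset 18 falls in char 6's range; it's byte 3 of E2 93 83 = 0x83.

0x83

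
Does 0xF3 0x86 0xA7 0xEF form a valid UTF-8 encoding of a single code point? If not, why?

invalid (non-continuation byte where continuation expected)

Leading byte 0xF3 = 11110011 → 4-byte form.
Byte 4 is 0xEF = 11101111, which is not 10xxxxxx — expected a continuation byte.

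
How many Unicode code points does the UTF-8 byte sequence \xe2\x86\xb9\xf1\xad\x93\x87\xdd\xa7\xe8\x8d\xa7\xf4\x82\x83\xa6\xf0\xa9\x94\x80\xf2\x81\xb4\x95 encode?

7

Byte at offset 0: 0xE2 = 11100010 → 3-byte char (#1). Advance 3.
Byte at offset 3: 0xF1 = 11110001 → 4-byte char (#2). Advance 4.
Byte at offset 7: 0xDD = 11011101 → 2-byte char (#3). Advance 2.
Byte at offset 9: 0xE8 = 11101000 → 3-byte char (#4). Advance 3.
Byte at offset 12: 0xF4 = 11110100 → 4-byte char (#5). Advance 4.
Byte at offset 16: 0xF0 = 11110000 → 4-byte char (#6). Advance 4.
Byte at offset 20: 0xF2 = 11110010 → 4-byte char (#7). Advance 4.
Reached end at offset 24 after 7 code points.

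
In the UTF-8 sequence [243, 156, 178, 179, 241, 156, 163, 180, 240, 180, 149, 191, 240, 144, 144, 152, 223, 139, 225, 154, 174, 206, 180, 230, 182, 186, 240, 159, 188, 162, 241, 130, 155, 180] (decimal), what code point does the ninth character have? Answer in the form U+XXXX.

U+1FF22

Offset 0: leading byte 0xF3 = 11110011 → 4-byte char #1 = F3 9C B2 B3.
Offset 4: leading byte 0xF1 = 11110001 → 4-byte char #2 = F1 9C A3 B4.
Offset 8: leading byte 0xF0 = 11110000 → 4-byte char #3 = F0 B4 95 BF.
Offset 12: leading byte 0xF0 = 11110000 → 4-byte char #4 = F0 90 90 98.
Offset 16: leading byte 0xDF = 11011111 → 2-byte char #5 = DF 8B.
Offset 18: leading byte 0xE1 = 11100001 → 3-byte char #6 = E1 9A AE.
Offset 21: leading byte 0xCE = 11001110 → 2-byte char #7 = CE B4.
Offset 23: leading byte 0xE6 = 11100110 → 3-byte char #8 = E6 B6 BA.
Offset 26: leading byte 0xF0 = 11110000 → 4-byte char #9 = F0 9F BC A2.
Leading byte 0xF0 = 11110000 matches 11110xxx → 4-byte sequence.
Byte 1: 0xF0 = 11110000, payload 000 (3 bits).
Byte 2: 0x9F = 10011111 (10xxxxxx ✓), payload 011111.
Byte 3: 0xBC = 10111100 (10xxxxxx ✓), payload 111100.
Byte 4: 0xA2 = 10100010 (10xxxxxx ✓), payload 100010.
Concatenate: 000011111111100100010 = 0x1FF22 (21 bits → U+1FF22).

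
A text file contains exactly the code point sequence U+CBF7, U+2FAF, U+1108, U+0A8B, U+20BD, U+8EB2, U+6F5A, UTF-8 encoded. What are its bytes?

EC AF B7 E2 BE AF E1 84 88 E0 AA 8B E2 82 BD E8 BA B2 E6 BD 9A

U+CBF7: 3-byte form → EC AF B7.
U+2FAF: 3-byte form → E2 BE AF.
U+1108: 3-byte form → E1 84 88.
U+0A8B: 3-byte form → E0 AA 8B.
U+20BD: 3-byte form → E2 82 BD.
U+8EB2: 3-byte form → E8 BA B2.
U+6F5A: 3-byte form → E6 BD 9A.
Concatenated (21 bytes): EC AF B7 E2 BE AF E1 84 88 E0 AA 8B E2 82 BD E8 BA B2 E6 BD 9A.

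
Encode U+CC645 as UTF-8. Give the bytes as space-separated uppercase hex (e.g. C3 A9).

F3 8C 99 85

U+CC645 = 0xCC645 = 837189 decimal. In range U+10000–U+10FFFF → 4-byte form: 11110xxx 10xxxxxx 10xxxxxx 10xxxxxx.
Binary (21 bits): 011001100011001000101.
Split 3+6+6+6: 011 | 001100 | 011001 | 000101.
Byte 1: 11110011 = 0xF3.
Byte 2: 10001100 = 0x8C.
Byte 3: 10011001 = 0x99.
Byte 4: 10000101 = 0x85.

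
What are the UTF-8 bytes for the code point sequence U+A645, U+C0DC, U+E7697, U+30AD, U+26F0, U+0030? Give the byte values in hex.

EA 99 85 EC 83 9C F3 A7 9A 97 E3 82 AD E2 9B B0 30

U+A645: 3-byte form → EA 99 85.
U+C0DC: 3-byte form → EC 83 9C.
U+E7697: 4-byte form → F3 A7 9A 97.
U+30AD: 3-byte form → E3 82 AD.
U+26F0: 3-byte form → E2 9B B0.
U+0030: 1-byte form → 30.
Concatenated (17 bytes): EA 99 85 EC 83 9C F3 A7 9A 97 E3 82 AD E2 9B B0 30.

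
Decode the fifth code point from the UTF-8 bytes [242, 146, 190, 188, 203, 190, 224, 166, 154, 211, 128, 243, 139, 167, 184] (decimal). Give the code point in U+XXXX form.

U+CB9F8

Offset 0: leading byte 0xF2 = 11110010 → 4-byte char #1 = F2 92 BE BC.
Offset 4: leading byte 0xCB = 11001011 → 2-byte char #2 = CB BE.
Offset 6: leading byte 0xE0 = 11100000 → 3-byte char #3 = E0 A6 9A.
Offset 9: leading byte 0xD3 = 11010011 → 2-byte char #4 = D3 80.
Offset 11: leading byte 0xF3 = 11110011 → 4-byte char #5 = F3 8B A7 B8.
Leading byte 0xF3 = 11110011 matches 11110xxx → 4-byte sequence.
Byte 1: 0xF3 = 11110011, payload 011 (3 bits).
Byte 2: 0x8B = 10001011 (10xxxxxx ✓), payload 001011.
Byte 3: 0xA7 = 10100111 (10xxxxxx ✓), payload 100111.
Byte 4: 0xB8 = 10111000 (10xxxxxx ✓), payload 111000.
Concatenate: 011001011100111111000 = 0xCB9F8 (21 bits → U+CB9F8).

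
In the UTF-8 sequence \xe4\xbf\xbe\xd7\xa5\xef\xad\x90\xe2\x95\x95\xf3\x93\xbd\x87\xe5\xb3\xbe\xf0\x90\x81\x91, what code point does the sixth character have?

Offset 0: leading byte 0xE4 = 11100100 → 3-byte char #1 = E4 BF BE.
Offset 3: leading byte 0xD7 = 11010111 → 2-byte char #2 = D7 A5.
Offset 5: leading byte 0xEF = 11101111 → 3-byte char #3 = EF AD 90.
Offset 8: leading byte 0xE2 = 11100010 → 3-byte char #4 = E2 95 95.
Offset 11: leading byte 0xF3 = 11110011 → 4-byte char #5 = F3 93 BD 87.
Offset 15: leading byte 0xE5 = 11100101 → 3-byte char #6 = E5 B3 BE.
Leading byte 0xE5 = 11100101 matches 1110xxxx → 3-byte sequence.
Byte 1: 0xE5 = 11100101, payload 0101 (4 bits).
Byte 2: 0xB3 = 10110011 (10xxxxxx ✓), payload 110011.
Byte 3: 0xBE = 10111110 (10xxxxxx ✓), payload 111110.
Concatenate: 0101110011111110 = 0x5CFE (16 bits → U+5CFE).

U+5CFE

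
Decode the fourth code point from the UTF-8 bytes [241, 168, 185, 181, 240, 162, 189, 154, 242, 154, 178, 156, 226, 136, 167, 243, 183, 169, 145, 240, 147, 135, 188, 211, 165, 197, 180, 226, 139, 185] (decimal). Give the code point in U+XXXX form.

U+2227

Offset 0: leading byte 0xF1 = 11110001 → 4-byte char #1 = F1 A8 B9 B5.
Offset 4: leading byte 0xF0 = 11110000 → 4-byte char #2 = F0 A2 BD 9A.
Offset 8: leading byte 0xF2 = 11110010 → 4-byte char #3 = F2 9A B2 9C.
Offset 12: leading byte 0xE2 = 11100010 → 3-byte char #4 = E2 88 A7.
Leading byte 0xE2 = 11100010 matches 1110xxxx → 3-byte sequence.
Byte 1: 0xE2 = 11100010, payload 0010 (4 bits).
Byte 2: 0x88 = 10001000 (10xxxxxx ✓), payload 001000.
Byte 3: 0xA7 = 10100111 (10xxxxxx ✓), payload 100111.
Concatenate: 0010001000100111 = 0x2227 (16 bits → U+2227).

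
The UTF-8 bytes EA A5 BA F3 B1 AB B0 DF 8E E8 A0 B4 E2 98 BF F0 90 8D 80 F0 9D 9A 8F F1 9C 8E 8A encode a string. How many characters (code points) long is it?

Byte at offset 0: 0xEA = 11101010 → 3-byte char (#1). Advance 3.
Byte at offset 3: 0xF3 = 11110011 → 4-byte char (#2). Advance 4.
Byte at offset 7: 0xDF = 11011111 → 2-byte char (#3). Advance 2.
Byte at offset 9: 0xE8 = 11101000 → 3-byte char (#4). Advance 3.
Byte at offset 12: 0xE2 = 11100010 → 3-byte char (#5). Advance 3.
Byte at offset 15: 0xF0 = 11110000 → 4-byte char (#6). Advance 4.
Byte at offset 19: 0xF0 = 11110000 → 4-byte char (#7). Advance 4.
Byte at offset 23: 0xF1 = 11110001 → 4-byte char (#8). Advance 4.
Reached end at offset 27 after 8 code points.

8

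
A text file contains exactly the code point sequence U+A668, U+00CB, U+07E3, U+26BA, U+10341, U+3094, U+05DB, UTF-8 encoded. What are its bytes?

U+A668: 3-byte form → EA 99 A8.
U+00CB: 2-byte form → C3 8B.
U+07E3: 2-byte form → DF A3.
U+26BA: 3-byte form → E2 9A BA.
U+10341: 4-byte form → F0 90 8D 81.
U+3094: 3-byte form → E3 82 94.
U+05DB: 2-byte form → D7 9B.
Concatenated (19 bytes): EA 99 A8 C3 8B DF A3 E2 9A BA F0 90 8D 81 E3 82 94 D7 9B.

EA 99 A8 C3 8B DF A3 E2 9A BA F0 90 8D 81 E3 82 94 D7 9B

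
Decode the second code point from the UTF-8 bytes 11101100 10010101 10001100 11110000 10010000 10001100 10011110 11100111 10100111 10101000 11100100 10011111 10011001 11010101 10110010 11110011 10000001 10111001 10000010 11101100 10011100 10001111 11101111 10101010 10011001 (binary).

Offset 0: leading byte 0xEC = 11101100 → 3-byte char #1 = EC 95 8C.
Offset 3: leading byte 0xF0 = 11110000 → 4-byte char #2 = F0 90 8C 9E.
Leading byte 0xF0 = 11110000 matches 11110xxx → 4-byte sequence.
Byte 1: 0xF0 = 11110000, payload 000 (3 bits).
Byte 2: 0x90 = 10010000 (10xxxxxx ✓), payload 010000.
Byte 3: 0x8C = 10001100 (10xxxxxx ✓), payload 001100.
Byte 4: 0x9E = 10011110 (10xxxxxx ✓), payload 011110.
Concatenate: 000010000001100011110 = 0x1031E (21 bits → U+1031E).

U+1031E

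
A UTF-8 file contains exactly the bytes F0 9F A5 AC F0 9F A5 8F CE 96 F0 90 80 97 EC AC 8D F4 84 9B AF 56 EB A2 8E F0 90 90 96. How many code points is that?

9

Byte at offset 0: 0xF0 = 11110000 → 4-byte char (#1). Advance 4.
Byte at offset 4: 0xF0 = 11110000 → 4-byte char (#2). Advance 4.
Byte at offset 8: 0xCE = 11001110 → 2-byte char (#3). Advance 2.
Byte at offset 10: 0xF0 = 11110000 → 4-byte char (#4). Advance 4.
Byte at offset 14: 0xEC = 11101100 → 3-byte char (#5). Advance 3.
Byte at offset 17: 0xF4 = 11110100 → 4-byte char (#6). Advance 4.
Byte at offset 21: 0x56 = 01010110 → 1-byte char (#7). Advance 1.
Byte at offset 22: 0xEB = 11101011 → 3-byte char (#8). Advance 3.
Byte at offset 25: 0xF0 = 11110000 → 4-byte char (#9). Advance 4.
Reached end at offset 29 after 9 code points.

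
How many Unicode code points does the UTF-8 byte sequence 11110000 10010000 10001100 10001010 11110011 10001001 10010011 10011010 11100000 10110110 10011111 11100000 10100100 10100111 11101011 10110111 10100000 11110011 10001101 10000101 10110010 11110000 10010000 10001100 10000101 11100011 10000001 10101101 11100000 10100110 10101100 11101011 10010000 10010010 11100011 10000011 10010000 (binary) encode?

11

Byte at offset 0: 0xF0 = 11110000 → 4-byte char (#1). Advance 4.
Byte at offset 4: 0xF3 = 11110011 → 4-byte char (#2). Advance 4.
Byte at offset 8: 0xE0 = 11100000 → 3-byte char (#3). Advance 3.
Byte at offset 11: 0xE0 = 11100000 → 3-byte char (#4). Advance 3.
Byte at offset 14: 0xEB = 11101011 → 3-byte char (#5). Advance 3.
Byte at offset 17: 0xF3 = 11110011 → 4-byte char (#6). Advance 4.
Byte at offset 21: 0xF0 = 11110000 → 4-byte char (#7). Advance 4.
Byte at offset 25: 0xE3 = 11100011 → 3-byte char (#8). Advance 3.
Byte at offset 28: 0xE0 = 11100000 → 3-byte char (#9). Advance 3.
Byte at offset 31: 0xEB = 11101011 → 3-byte char (#10). Advance 3.
Byte at offset 34: 0xE3 = 11100011 → 3-byte char (#11). Advance 3.
Reached end at offset 37 after 11 code points.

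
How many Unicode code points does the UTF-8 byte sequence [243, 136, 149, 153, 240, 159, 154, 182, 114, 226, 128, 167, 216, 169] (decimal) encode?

5

Byte at offset 0: 0xF3 = 11110011 → 4-byte char (#1). Advance 4.
Byte at offset 4: 0xF0 = 11110000 → 4-byte char (#2). Advance 4.
Byte at offset 8: 0x72 = 01110010 → 1-byte char (#3). Advance 1.
Byte at offset 9: 0xE2 = 11100010 → 3-byte char (#4). Advance 3.
Byte at offset 12: 0xD8 = 11011000 → 2-byte char (#5). Advance 2.
Reached end at offset 14 after 5 code points.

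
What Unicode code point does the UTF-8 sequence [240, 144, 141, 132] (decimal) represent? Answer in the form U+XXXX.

Leading byte 0xF0 = 11110000 matches 11110xxx → 4-byte sequence.
Byte 1: 0xF0 = 11110000, payload 000 (3 bits).
Byte 2: 0x90 = 10010000 (10xxxxxx ✓), payload 010000.
Byte 3: 0x8D = 10001101 (10xxxxxx ✓), payload 001101.
Byte 4: 0x84 = 10000100 (10xxxxxx ✓), payload 000100.
Concatenate: 000010000001101000100 = 0x10344 (21 bits → U+10344).

U+10344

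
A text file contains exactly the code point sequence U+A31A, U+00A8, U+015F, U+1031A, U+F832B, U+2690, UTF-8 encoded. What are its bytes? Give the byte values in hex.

U+A31A: 3-byte form → EA 8C 9A.
U+00A8: 2-byte form → C2 A8.
U+015F: 2-byte form → C5 9F.
U+1031A: 4-byte form → F0 90 8C 9A.
U+F832B: 4-byte form → F3 B8 8C AB.
U+2690: 3-byte form → E2 9A 90.
Concatenated (18 bytes): EA 8C 9A C2 A8 C5 9F F0 90 8C 9A F3 B8 8C AB E2 9A 90.

EA 8C 9A C2 A8 C5 9F F0 90 8C 9A F3 B8 8C AB E2 9A 90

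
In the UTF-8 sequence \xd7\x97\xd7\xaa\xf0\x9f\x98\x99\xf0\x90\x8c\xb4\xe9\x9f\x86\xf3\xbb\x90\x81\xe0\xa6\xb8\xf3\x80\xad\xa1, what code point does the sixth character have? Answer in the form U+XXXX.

U+FB401

Offset 0: leading byte 0xD7 = 11010111 → 2-byte char #1 = D7 97.
Offset 2: leading byte 0xD7 = 11010111 → 2-byte char #2 = D7 AA.
Offset 4: leading byte 0xF0 = 11110000 → 4-byte char #3 = F0 9F 98 99.
Offset 8: leading byte 0xF0 = 11110000 → 4-byte char #4 = F0 90 8C B4.
Offset 12: leading byte 0xE9 = 11101001 → 3-byte char #5 = E9 9F 86.
Offset 15: leading byte 0xF3 = 11110011 → 4-byte char #6 = F3 BB 90 81.
Leading byte 0xF3 = 11110011 matches 11110xxx → 4-byte sequence.
Byte 1: 0xF3 = 11110011, payload 011 (3 bits).
Byte 2: 0xBB = 10111011 (10xxxxxx ✓), payload 111011.
Byte 3: 0x90 = 10010000 (10xxxxxx ✓), payload 010000.
Byte 4: 0x81 = 10000001 (10xxxxxx ✓), payload 000001.
Concatenate: 011111011010000000001 = 0xFB401 (21 bits → U+FB401).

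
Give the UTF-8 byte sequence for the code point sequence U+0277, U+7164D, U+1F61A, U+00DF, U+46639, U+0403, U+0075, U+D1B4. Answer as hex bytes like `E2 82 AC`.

U+0277: 2-byte form → C9 B7.
U+7164D: 4-byte form → F1 B1 99 8D.
U+1F61A: 4-byte form → F0 9F 98 9A.
U+00DF: 2-byte form → C3 9F.
U+46639: 4-byte form → F1 86 98 B9.
U+0403: 2-byte form → D0 83.
U+0075: 1-byte form → 75.
U+D1B4: 3-byte form → ED 86 B4.
Concatenated (22 bytes): C9 B7 F1 B1 99 8D F0 9F 98 9A C3 9F F1 86 98 B9 D0 83 75 ED 86 B4.

C9 B7 F1 B1 99 8D F0 9F 98 9A C3 9F F1 86 98 B9 D0 83 75 ED 86 B4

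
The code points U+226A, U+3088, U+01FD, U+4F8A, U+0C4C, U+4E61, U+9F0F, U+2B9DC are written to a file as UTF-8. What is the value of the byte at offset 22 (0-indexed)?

0xA7

U+226A → 3-byte form E2 89 AA at offsets 0–2.
U+3088 → 3-byte form E3 82 88 at offsets 3–5.
U+01FD → 2-byte form C7 BD at offsets 6–7.
U+4F8A → 3-byte form E4 BE 8A at offsets 8–10.
U+0C4C → 3-byte form E0 B1 8C at offsets 11–13.
U+4E61 → 3-byte form E4 B9 A1 at offsets 14–16.
U+9F0F → 3-byte form E9 BC 8F at offsets 17–19.
U+2B9DC → 4-byte form F0 AB A7 9C at offsets 20–23.
Offset 22 falls in char 8's range; it's byte 3 of F0 AB A7 9C = 0xA7.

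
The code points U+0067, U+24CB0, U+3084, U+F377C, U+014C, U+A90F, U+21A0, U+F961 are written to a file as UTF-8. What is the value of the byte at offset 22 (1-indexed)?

1-indexed offset 22 is 0-indexed offset 21.
U+0067 → 1-byte form 67 at offsets 0–0.
U+24CB0 → 4-byte form F0 A4 B2 B0 at offsets 1–4.
U+3084 → 3-byte form E3 82 84 at offsets 5–7.
U+F377C → 4-byte form F3 B3 9D BC at offsets 8–11.
U+014C → 2-byte form C5 8C at offsets 12–13.
U+A90F → 3-byte form EA A4 8F at offsets 14–16.
U+21A0 → 3-byte form E2 86 A0 at offsets 17–19.
U+F961 → 3-byte form EF A5 A1 at offsets 20–22.
Offset 21 falls in char 8's range; it's byte 2 of EF A5 A1 = 0xA5.

0xA5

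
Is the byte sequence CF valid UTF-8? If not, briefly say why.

Leading byte 0xCF = 11001111 → 2-byte form, but only 1 byte is present.

invalid (sequence truncated)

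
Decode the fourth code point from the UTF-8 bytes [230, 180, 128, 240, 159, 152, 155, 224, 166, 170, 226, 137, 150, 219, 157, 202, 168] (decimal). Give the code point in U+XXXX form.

Offset 0: leading byte 0xE6 = 11100110 → 3-byte char #1 = E6 B4 80.
Offset 3: leading byte 0xF0 = 11110000 → 4-byte char #2 = F0 9F 98 9B.
Offset 7: leading byte 0xE0 = 11100000 → 3-byte char #3 = E0 A6 AA.
Offset 10: leading byte 0xE2 = 11100010 → 3-byte char #4 = E2 89 96.
Leading byte 0xE2 = 11100010 matches 1110xxxx → 3-byte sequence.
Byte 1: 0xE2 = 11100010, payload 0010 (4 bits).
Byte 2: 0x89 = 10001001 (10xxxxxx ✓), payload 001001.
Byte 3: 0x96 = 10010110 (10xxxxxx ✓), payload 010110.
Concatenate: 0010001001010110 = 0x2256 (16 bits → U+2256).

U+2256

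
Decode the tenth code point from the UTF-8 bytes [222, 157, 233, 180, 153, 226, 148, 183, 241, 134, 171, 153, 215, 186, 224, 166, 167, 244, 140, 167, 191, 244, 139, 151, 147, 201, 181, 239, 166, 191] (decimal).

Offset 0: leading byte 0xDE = 11011110 → 2-byte char #1 = DE 9D.
Offset 2: leading byte 0xE9 = 11101001 → 3-byte char #2 = E9 B4 99.
Offset 5: leading byte 0xE2 = 11100010 → 3-byte char #3 = E2 94 B7.
Offset 8: leading byte 0xF1 = 11110001 → 4-byte char #4 = F1 86 AB 99.
Offset 12: leading byte 0xD7 = 11010111 → 2-byte char #5 = D7 BA.
Offset 14: leading byte 0xE0 = 11100000 → 3-byte char #6 = E0 A6 A7.
Offset 17: leading byte 0xF4 = 11110100 → 4-byte char #7 = F4 8C A7 BF.
Offset 21: leading byte 0xF4 = 11110100 → 4-byte char #8 = F4 8B 97 93.
Offset 25: leading byte 0xC9 = 11001001 → 2-byte char #9 = C9 B5.
Offset 27: leading byte 0xEF = 11101111 → 3-byte char #10 = EF A6 BF.
Leading byte 0xEF = 11101111 matches 1110xxxx → 3-byte sequence.
Byte 1: 0xEF = 11101111, payload 1111 (4 bits).
Byte 2: 0xA6 = 10100110 (10xxxxxx ✓), payload 100110.
Byte 3: 0xBF = 10111111 (10xxxxxx ✓), payload 111111.
Concatenate: 1111100110111111 = 0xF9BF (16 bits → U+F9BF).

U+F9BF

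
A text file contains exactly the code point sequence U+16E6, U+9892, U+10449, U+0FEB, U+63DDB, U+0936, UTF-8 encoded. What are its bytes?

U+16E6: 3-byte form → E1 9B A6.
U+9892: 3-byte form → E9 A2 92.
U+10449: 4-byte form → F0 90 91 89.
U+0FEB: 3-byte form → E0 BF AB.
U+63DDB: 4-byte form → F1 A3 B7 9B.
U+0936: 3-byte form → E0 A4 B6.
Concatenated (20 bytes): E1 9B A6 E9 A2 92 F0 90 91 89 E0 BF AB F1 A3 B7 9B E0 A4 B6.

E1 9B A6 E9 A2 92 F0 90 91 89 E0 BF AB F1 A3 B7 9B E0 A4 B6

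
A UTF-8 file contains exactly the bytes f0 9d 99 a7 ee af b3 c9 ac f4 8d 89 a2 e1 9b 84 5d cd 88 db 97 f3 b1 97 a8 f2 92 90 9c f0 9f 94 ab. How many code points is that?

11

Byte at offset 0: 0xF0 = 11110000 → 4-byte char (#1). Advance 4.
Byte at offset 4: 0xEE = 11101110 → 3-byte char (#2). Advance 3.
Byte at offset 7: 0xC9 = 11001001 → 2-byte char (#3). Advance 2.
Byte at offset 9: 0xF4 = 11110100 → 4-byte char (#4). Advance 4.
Byte at offset 13: 0xE1 = 11100001 → 3-byte char (#5). Advance 3.
Byte at offset 16: 0x5D = 01011101 → 1-byte char (#6). Advance 1.
Byte at offset 17: 0xCD = 11001101 → 2-byte char (#7). Advance 2.
Byte at offset 19: 0xDB = 11011011 → 2-byte char (#8). Advance 2.
Byte at offset 21: 0xF3 = 11110011 → 4-byte char (#9). Advance 4.
Byte at offset 25: 0xF2 = 11110010 → 4-byte char (#10). Advance 4.
Byte at offset 29: 0xF0 = 11110000 → 4-byte char (#11). Advance 4.
Reached end at offset 33 after 11 code points.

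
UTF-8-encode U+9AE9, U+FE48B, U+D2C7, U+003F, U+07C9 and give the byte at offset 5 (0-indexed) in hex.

0x92

U+9AE9 → 3-byte form E9 AB A9 at offsets 0–2.
U+FE48B → 4-byte form F3 BE 92 8B at offsets 3–6.
Offset 5 falls in char 2's range; it's byte 3 of F3 BE 92 8B = 0x92.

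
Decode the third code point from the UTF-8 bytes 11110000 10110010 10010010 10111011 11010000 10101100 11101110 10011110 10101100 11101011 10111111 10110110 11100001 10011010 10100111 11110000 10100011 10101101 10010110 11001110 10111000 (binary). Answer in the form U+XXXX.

U+E7AC

Offset 0: leading byte 0xF0 = 11110000 → 4-byte char #1 = F0 B2 92 BB.
Offset 4: leading byte 0xD0 = 11010000 → 2-byte char #2 = D0 AC.
Offset 6: leading byte 0xEE = 11101110 → 3-byte char #3 = EE 9E AC.
Leading byte 0xEE = 11101110 matches 1110xxxx → 3-byte sequence.
Byte 1: 0xEE = 11101110, payload 1110 (4 bits).
Byte 2: 0x9E = 10011110 (10xxxxxx ✓), payload 011110.
Byte 3: 0xAC = 10101100 (10xxxxxx ✓), payload 101100.
Concatenate: 1110011110101100 = 0xE7AC (16 bits → U+E7AC).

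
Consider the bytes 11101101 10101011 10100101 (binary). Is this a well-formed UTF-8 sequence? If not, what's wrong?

Structurally a 3-byte sequence; payload = 0xDAE5.
But 0xDAE5 is in U+D800–U+DFFF, the surrogate range. Surrogates are not Unicode scalar values and are forbidden in UTF-8.

invalid (encodes a surrogate (U+D800–U+DFFF))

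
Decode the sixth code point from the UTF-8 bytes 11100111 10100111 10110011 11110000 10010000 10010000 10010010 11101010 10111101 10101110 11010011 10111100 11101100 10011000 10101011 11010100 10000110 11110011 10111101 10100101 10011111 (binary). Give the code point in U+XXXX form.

U+0506

Offset 0: leading byte 0xE7 = 11100111 → 3-byte char #1 = E7 A7 B3.
Offset 3: leading byte 0xF0 = 11110000 → 4-byte char #2 = F0 90 90 92.
Offset 7: leading byte 0xEA = 11101010 → 3-byte char #3 = EA BD AE.
Offset 10: leading byte 0xD3 = 11010011 → 2-byte char #4 = D3 BC.
Offset 12: leading byte 0xEC = 11101100 → 3-byte char #5 = EC 98 AB.
Offset 15: leading byte 0xD4 = 11010100 → 2-byte char #6 = D4 86.
Leading byte 0xD4 = 11010100 matches 110xxxxx → 2-byte sequence.
Byte 1: 0xD4 = 11010100, payload 10100 (5 bits).
Byte 2: 0x86 = 10000110 (10xxxxxx ✓), payload 000110.
Concatenate: 10100000110 = 0x506 (11 bits → U+0506).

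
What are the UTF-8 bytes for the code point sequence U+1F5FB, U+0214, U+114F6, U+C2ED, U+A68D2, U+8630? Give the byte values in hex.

U+1F5FB: 4-byte form → F0 9F 97 BB.
U+0214: 2-byte form → C8 94.
U+114F6: 4-byte form → F0 91 93 B6.
U+C2ED: 3-byte form → EC 8B AD.
U+A68D2: 4-byte form → F2 A6 A3 92.
U+8630: 3-byte form → E8 98 B0.
Concatenated (20 bytes): F0 9F 97 BB C8 94 F0 91 93 B6 EC 8B AD F2 A6 A3 92 E8 98 B0.

F0 9F 97 BB C8 94 F0 91 93 B6 EC 8B AD F2 A6 A3 92 E8 98 B0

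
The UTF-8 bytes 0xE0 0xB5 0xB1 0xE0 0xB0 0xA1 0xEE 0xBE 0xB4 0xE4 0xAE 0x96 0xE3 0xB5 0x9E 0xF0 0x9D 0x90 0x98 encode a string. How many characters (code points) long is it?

Byte at offset 0: 0xE0 = 11100000 → 3-byte char (#1). Advance 3.
Byte at offset 3: 0xE0 = 11100000 → 3-byte char (#2). Advance 3.
Byte at offset 6: 0xEE = 11101110 → 3-byte char (#3). Advance 3.
Byte at offset 9: 0xE4 = 11100100 → 3-byte char (#4). Advance 3.
Byte at offset 12: 0xE3 = 11100011 → 3-byte char (#5). Advance 3.
Byte at offset 15: 0xF0 = 11110000 → 4-byte char (#6). Advance 4.
Reached end at offset 19 after 6 code points.

6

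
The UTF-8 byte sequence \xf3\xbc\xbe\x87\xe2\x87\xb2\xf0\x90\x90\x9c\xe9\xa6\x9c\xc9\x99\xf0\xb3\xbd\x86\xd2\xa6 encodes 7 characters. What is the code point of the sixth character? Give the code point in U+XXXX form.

Offset 0: leading byte 0xF3 = 11110011 → 4-byte char #1 = F3 BC BE 87.
Offset 4: leading byte 0xE2 = 11100010 → 3-byte char #2 = E2 87 B2.
Offset 7: leading byte 0xF0 = 11110000 → 4-byte char #3 = F0 90 90 9C.
Offset 11: leading byte 0xE9 = 11101001 → 3-byte char #4 = E9 A6 9C.
Offset 14: leading byte 0xC9 = 11001001 → 2-byte char #5 = C9 99.
Offset 16: leading byte 0xF0 = 11110000 → 4-byte char #6 = F0 B3 BD 86.
Leading byte 0xF0 = 11110000 matches 11110xxx → 4-byte sequence.
Byte 1: 0xF0 = 11110000, payload 000 (3 bits).
Byte 2: 0xB3 = 10110011 (10xxxxxx ✓), payload 110011.
Byte 3: 0xBD = 10111101 (10xxxxxx ✓), payload 111101.
Byte 4: 0x86 = 10000110 (10xxxxxx ✓), payload 000110.
Concatenate: 000110011111101000110 = 0x33F46 (21 bits → U+33F46).

U+33F46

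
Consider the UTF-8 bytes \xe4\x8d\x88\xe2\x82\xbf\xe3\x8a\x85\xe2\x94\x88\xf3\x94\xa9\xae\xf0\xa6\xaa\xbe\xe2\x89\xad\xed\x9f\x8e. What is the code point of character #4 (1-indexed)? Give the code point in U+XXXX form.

Offset 0: leading byte 0xE4 = 11100100 → 3-byte char #1 = E4 8D 88.
Offset 3: leading byte 0xE2 = 11100010 → 3-byte char #2 = E2 82 BF.
Offset 6: leading byte 0xE3 = 11100011 → 3-byte char #3 = E3 8A 85.
Offset 9: leading byte 0xE2 = 11100010 → 3-byte char #4 = E2 94 88.
Leading byte 0xE2 = 11100010 matches 1110xxxx → 3-byte sequence.
Byte 1: 0xE2 = 11100010, payload 0010 (4 bits).
Byte 2: 0x94 = 10010100 (10xxxxxx ✓), payload 010100.
Byte 3: 0x88 = 10001000 (10xxxxxx ✓), payload 001000.
Concatenate: 0010010100001000 = 0x2508 (16 bits → U+2508).

U+2508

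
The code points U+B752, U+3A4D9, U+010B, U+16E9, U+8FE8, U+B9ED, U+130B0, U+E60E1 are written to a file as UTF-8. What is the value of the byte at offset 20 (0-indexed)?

U+B752 → 3-byte form EB 9D 92 at offsets 0–2.
U+3A4D9 → 4-byte form F0 BA 93 99 at offsets 3–6.
U+010B → 2-byte form C4 8B at offsets 7–8.
U+16E9 → 3-byte form E1 9B A9 at offsets 9–11.
U+8FE8 → 3-byte form E8 BF A8 at offsets 12–14.
U+B9ED → 3-byte form EB A7 AD at offsets 15–17.
U+130B0 → 4-byte form F0 93 82 B0 at offsets 18–21.
Offset 20 falls in char 7's range; it's byte 3 of F0 93 82 B0 = 0x82.

0x82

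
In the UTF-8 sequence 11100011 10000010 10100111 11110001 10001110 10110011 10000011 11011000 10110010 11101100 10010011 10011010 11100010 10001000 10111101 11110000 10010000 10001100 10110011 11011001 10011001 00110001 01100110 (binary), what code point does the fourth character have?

U+C4DA

Offset 0: leading byte 0xE3 = 11100011 → 3-byte char #1 = E3 82 A7.
Offset 3: leading byte 0xF1 = 11110001 → 4-byte char #2 = F1 8E B3 83.
Offset 7: leading byte 0xD8 = 11011000 → 2-byte char #3 = D8 B2.
Offset 9: leading byte 0xEC = 11101100 → 3-byte char #4 = EC 93 9A.
Leading byte 0xEC = 11101100 matches 1110xxxx → 3-byte sequence.
Byte 1: 0xEC = 11101100, payload 1100 (4 bits).
Byte 2: 0x93 = 10010011 (10xxxxxx ✓), payload 010011.
Byte 3: 0x9A = 10011010 (10xxxxxx ✓), payload 011010.
Concatenate: 1100010011011010 = 0xC4DA (16 bits → U+C4DA).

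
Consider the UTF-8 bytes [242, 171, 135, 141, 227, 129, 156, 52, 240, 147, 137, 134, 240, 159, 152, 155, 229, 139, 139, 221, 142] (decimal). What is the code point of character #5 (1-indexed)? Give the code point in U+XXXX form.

Offset 0: leading byte 0xF2 = 11110010 → 4-byte char #1 = F2 AB 87 8D.
Offset 4: leading byte 0xE3 = 11100011 → 3-byte char #2 = E3 81 9C.
Offset 7: leading byte 0x34 = 00110100 → 1-byte char #3 = 34.
Offset 8: leading byte 0xF0 = 11110000 → 4-byte char #4 = F0 93 89 86.
Offset 12: leading byte 0xF0 = 11110000 → 4-byte char #5 = F0 9F 98 9B.
Leading byte 0xF0 = 11110000 matches 11110xxx → 4-byte sequence.
Byte 1: 0xF0 = 11110000, payload 000 (3 bits).
Byte 2: 0x9F = 10011111 (10xxxxxx ✓), payload 011111.
Byte 3: 0x98 = 10011000 (10xxxxxx ✓), payload 011000.
Byte 4: 0x9B = 10011011 (10xxxxxx ✓), payload 011011.
Concatenate: 000011111011000011011 = 0x1F61B (21 bits → U+1F61B).

U+1F61B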